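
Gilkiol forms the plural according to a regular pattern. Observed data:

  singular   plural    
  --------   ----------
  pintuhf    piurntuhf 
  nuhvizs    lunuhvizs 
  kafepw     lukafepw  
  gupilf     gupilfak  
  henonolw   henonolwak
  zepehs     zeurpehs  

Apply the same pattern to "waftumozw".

"waftumozw" has second-to-last letter 'z'. The one such stem in the data (nuhvizs → lunuhvizs) adds the prefix lu-, so the same rule applies.
The other patterns: stems whose second-to-last letter is 'h' insert -ur- after the first vowel; stems whose second-to-last letter is 'l' add -ak.
So waftumozw → luwaftumozw.

luwaftumozw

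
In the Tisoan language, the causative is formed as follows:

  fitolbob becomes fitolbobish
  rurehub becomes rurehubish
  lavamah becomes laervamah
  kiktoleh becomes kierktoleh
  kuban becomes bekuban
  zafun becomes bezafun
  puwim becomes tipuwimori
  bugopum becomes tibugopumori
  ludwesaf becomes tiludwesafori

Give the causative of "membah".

meermbah

lavamah and kuban both have last vowel 'a' yet inflect differently (laervamah, bekuban), so the last vowel is not what conditions the rule; the final letter is.
"membah" ends in -h. The stems ending in -h (lavamah → laervamah, kiktoleh → kierktoleh) insert -er- after the first vowel.
The other patterns: stems ending in -b add -ish; stems ending in -n add the prefix be-; stems ending in -f or -m add ti- … -ori around the stem.
So membah → meermbah.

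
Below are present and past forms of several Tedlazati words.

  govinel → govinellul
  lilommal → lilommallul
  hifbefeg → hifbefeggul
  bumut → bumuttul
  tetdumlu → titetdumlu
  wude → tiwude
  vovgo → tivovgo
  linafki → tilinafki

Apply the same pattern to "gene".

tigene

bumut and tetdumlu both have last vowel 'u' yet inflect differently (bumuttul, titetdumlu), so the last vowel is not what conditions the rule; whether the stem ends in a vowel or a consonant is.
"gene" ends in a vowel. The stems ending in a vowel (tetdumlu → titetdumlu, wude → tiwude, vovgo → tivovgo) add the prefix ti-.
So gene → tigene.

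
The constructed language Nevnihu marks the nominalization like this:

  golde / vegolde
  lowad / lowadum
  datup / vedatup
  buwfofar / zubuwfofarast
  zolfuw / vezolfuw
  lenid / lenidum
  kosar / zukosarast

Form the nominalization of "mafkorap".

lowad and buwfofar both have last vowel 'a' yet inflect differently (lowadum, zubuwfofarast), so the last vowel is not what conditions the rule; the final letter is.
"mafkorap" ends in -p. The one such stem in the data (datup → vedatup) adds the prefix ve-, so the same rule applies.
The other patterns: stems ending in -d add -um; stems ending in -r add zu- … -ast around the stem.
So mafkorap → vemafkorap.

vemafkorap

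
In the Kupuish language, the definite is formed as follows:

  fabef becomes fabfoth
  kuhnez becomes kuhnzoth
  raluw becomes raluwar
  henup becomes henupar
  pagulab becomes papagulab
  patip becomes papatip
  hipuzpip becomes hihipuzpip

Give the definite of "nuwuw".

nuwuwar

"nuwuw" has last vowel 'u'. The stems whose last vowel is 'u' (raluw → raluwar, henup → henupar) add -ar.
So nuwuw → nuwuwar.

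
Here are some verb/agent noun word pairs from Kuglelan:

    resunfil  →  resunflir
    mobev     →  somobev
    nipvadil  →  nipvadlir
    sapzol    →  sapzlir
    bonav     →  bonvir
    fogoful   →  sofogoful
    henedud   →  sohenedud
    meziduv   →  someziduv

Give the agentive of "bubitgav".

mobev and bonav both end in -v yet inflect differently (somobev, bonvir), so the final letter is not what conditions the rule; the last vowel is.
"bubitgav" has last vowel 'a'. The one such stem in the data (bonav → bonvir) deletes the last vowel and adds -ir (as do nipvadil, resunfil), so the same rule applies.
The other pattern: stems whose last vowel is 'e' or 'u' add the prefix so-.
So bubitgav → bubitgvir.

bubitgvir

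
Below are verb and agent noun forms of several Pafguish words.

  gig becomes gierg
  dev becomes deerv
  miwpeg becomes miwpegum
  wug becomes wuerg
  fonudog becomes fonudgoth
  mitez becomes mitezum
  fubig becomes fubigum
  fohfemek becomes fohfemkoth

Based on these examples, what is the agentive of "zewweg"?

zewwegum

gig and miwpeg both end in -g yet inflect differently (gierg, miwpegum), so the final letter is not what conditions the rule; the number of vowels is.
"zewweg" has 2 vowels. The stems with 2 vowels (miwpeg → miwpegum, fubig → fubigum, mitez → mitezum) add -um.
The other patterns: stems with 1 vowel insert -er- after the first vowel; stems with 3 vowels delete the last vowel and add -oth.
So zewweg → zewwegum.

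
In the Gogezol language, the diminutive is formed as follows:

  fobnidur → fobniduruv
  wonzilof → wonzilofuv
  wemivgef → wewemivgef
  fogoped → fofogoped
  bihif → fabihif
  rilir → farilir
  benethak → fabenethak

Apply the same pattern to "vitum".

"vitum" has last vowel 'u'. The one such stem in the data (fobnidur → fobniduruv) adds -uv, so the same rule applies.
The other patterns: stems whose last vowel is 'e' repeat the first consonant+vowel as a prefix; stems whose last vowel is 'a' or 'i' add the prefix fa-.
So vitum → vitumuv.

vitumuv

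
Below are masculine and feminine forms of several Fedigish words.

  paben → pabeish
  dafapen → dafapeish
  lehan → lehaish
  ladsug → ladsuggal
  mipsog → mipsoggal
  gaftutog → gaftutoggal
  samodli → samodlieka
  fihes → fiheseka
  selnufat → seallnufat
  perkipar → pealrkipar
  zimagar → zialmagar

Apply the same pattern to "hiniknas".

hiniknaseka

"hiniknas" ends in -s. The one such stem in the data (fihes → fiheseka) adds -eka, so the same rule applies.
The other patterns: stems ending in -n drop the final letter and add -ish; stems ending in -g double the final consonant and add -al; stems ending in -r or -t insert -al- after the first vowel.
So hiniknas → hiniknaseka.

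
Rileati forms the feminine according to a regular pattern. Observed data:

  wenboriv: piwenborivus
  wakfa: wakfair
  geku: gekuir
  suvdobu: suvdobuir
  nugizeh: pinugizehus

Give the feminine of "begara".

begarair

wenboriv and wakfa both begin with w- yet inflect differently (piwenborivus, wakfair), so the first letter is not what conditions the rule; whether the stem ends in a vowel or a consonant is.
"begara" ends in a vowel. The stems ending in a vowel (wakfa → wakfair, geku → gekuir, suvdobu → suvdobuir) add -ir.
The other pattern: stems ending in a consonant add pi- … -us around the stem.
So begara → begarair.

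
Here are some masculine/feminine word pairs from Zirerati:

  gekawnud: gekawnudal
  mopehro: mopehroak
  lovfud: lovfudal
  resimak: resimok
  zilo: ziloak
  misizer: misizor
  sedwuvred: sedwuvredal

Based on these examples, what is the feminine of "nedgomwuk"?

nedgomwok

"nedgomwuk" ends in -k. The one such stem in the data (resimak → resimok) changes the last vowel to 'o' (as does misizer), so the same rule applies.
So nedgomwuk → nedgomwok.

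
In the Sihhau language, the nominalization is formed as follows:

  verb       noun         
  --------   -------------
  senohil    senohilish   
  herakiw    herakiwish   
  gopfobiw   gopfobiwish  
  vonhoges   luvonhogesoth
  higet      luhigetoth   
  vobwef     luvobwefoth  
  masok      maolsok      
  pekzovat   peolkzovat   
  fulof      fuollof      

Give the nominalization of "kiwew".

lukiwewoth

"kiwew" has last vowel 'e'. The stems whose last vowel is 'e' (vonhoges → luvonhogesoth, higet → luhigetoth, vobwef → luvobwefoth) add lu- … -oth around the stem.
So kiwew → lukiwewoth.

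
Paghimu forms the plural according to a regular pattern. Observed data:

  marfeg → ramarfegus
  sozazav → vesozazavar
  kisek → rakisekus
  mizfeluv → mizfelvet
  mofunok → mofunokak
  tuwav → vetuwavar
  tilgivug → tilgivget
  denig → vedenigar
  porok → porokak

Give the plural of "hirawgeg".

rahirawgegus

porok and kisek both end in -k yet inflect differently (porokak, rakisekus), so the final letter is not what conditions the rule; the last vowel is.
"hirawgeg" has last vowel 'e'. The stems whose last vowel is 'e' (kisek → rakisekus, marfeg → ramarfegus) add ra- … -us around the stem.
So hirawgeg → rahirawgegus.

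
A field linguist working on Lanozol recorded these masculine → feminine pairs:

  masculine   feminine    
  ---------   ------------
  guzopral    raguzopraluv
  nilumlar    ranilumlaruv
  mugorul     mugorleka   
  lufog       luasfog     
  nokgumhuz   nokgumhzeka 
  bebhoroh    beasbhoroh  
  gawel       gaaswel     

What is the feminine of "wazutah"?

"wazutah" has last vowel 'a'. The stems whose last vowel is 'a' (nilumlar → ranilumlaruv, guzopral → raguzopraluv) add ra- … -uv around the stem.
The other patterns: stems whose last vowel is 'u' delete the last vowel and add -eka; stems whose last vowel is 'e' or 'o' insert -as- after the first vowel.
So wazutah → rawazutahuv.

rawazutahuv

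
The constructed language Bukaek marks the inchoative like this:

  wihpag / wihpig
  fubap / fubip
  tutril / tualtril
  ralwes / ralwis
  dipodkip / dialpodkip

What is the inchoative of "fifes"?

dipodkip and fubap both end in -p yet inflect differently (dialpodkip, fubip), so the final letter is not what conditions the rule; the last vowel is.
"fifes" has last vowel 'e'. The one such stem in the data (ralwes → ralwis) changes the last vowel to 'i' (as do fubap, wihpag), so the same rule applies.
The other pattern: stems whose last vowel is 'i' insert -al- after the first vowel.
So fifes → fifis.

fifis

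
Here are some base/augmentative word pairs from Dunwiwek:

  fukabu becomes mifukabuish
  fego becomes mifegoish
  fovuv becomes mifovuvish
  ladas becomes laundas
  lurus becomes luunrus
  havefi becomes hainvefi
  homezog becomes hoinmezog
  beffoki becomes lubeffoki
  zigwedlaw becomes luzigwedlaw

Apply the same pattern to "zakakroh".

havefi and beffoki both end in -i yet inflect differently (hainvefi, lubeffoki), so the final letter is not what conditions the rule; the first letter is.
"zakakroh" begins with z-. The one such stem in the data (zigwedlaw → luzigwedlaw) adds the prefix lu-, so the same rule applies.
So zakakroh → luzakakroh.

luzakakroh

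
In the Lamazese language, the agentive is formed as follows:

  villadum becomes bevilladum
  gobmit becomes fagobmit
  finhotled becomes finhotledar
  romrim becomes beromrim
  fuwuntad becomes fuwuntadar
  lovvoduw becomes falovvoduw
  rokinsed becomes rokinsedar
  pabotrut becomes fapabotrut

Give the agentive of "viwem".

villadum and lovvoduw both have last vowel 'u' yet inflect differently (bevilladum, falovvoduw), so the last vowel is not what conditions the rule; the final letter is.
"viwem" ends in -m. The stems ending in -m (villadum → bevilladum, romrim → beromrim) add the prefix be-.
The other patterns: stems ending in -d add -ar; stems ending in -t or -w add the prefix fa-.
So viwem → beviwem.

beviwem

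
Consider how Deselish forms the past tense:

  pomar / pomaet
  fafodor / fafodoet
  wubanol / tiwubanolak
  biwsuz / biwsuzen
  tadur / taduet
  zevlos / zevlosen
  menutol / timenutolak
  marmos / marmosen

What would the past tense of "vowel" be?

tivowelak

"vowel" ends in -l. The stems ending in -l (wubanol → tiwubanolak, menutol → timenutolak) add ti- … -ak around the stem.
So vowel → tivowelak.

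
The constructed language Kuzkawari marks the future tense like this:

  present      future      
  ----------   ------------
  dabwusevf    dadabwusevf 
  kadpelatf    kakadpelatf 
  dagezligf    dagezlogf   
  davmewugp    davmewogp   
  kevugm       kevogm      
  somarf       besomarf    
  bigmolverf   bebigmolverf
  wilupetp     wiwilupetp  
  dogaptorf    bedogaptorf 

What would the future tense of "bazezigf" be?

dagezligf and dogaptorf both end in -f yet inflect differently (dagezlogf, bedogaptorf), so the final letter is not what conditions the rule; the second-to-last letter is.
"bazezigf" has second-to-last letter 'g'. The stems whose second-to-last letter is 'g' (dagezligf → dagezlogf, kevugm → kevogm, davmewugp → davmewogp) change the last vowel to 'o'.
So bazezigf → bazezogf.

bazezogf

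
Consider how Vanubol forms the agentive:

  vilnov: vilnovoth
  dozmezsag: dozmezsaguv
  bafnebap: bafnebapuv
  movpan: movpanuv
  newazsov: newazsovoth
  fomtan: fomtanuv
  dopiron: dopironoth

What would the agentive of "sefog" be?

"sefog" has last vowel 'o'. The stems whose last vowel is 'o' (newazsov → newazsovoth, dopiron → dopironoth, vilnov → vilnovoth) add -oth.
The other pattern: stems whose last vowel is 'a' add -uv.
So sefog → sefogoth.

sefogoth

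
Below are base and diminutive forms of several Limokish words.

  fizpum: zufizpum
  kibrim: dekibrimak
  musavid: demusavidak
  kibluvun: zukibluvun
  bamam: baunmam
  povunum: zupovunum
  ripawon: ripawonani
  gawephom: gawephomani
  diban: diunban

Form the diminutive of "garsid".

kibrim and gawephom both end in -m yet inflect differently (dekibrimak, gawephomani), so the final letter is not what conditions the rule; the last vowel is.
"garsid" has last vowel 'i'. The stems whose last vowel is 'i' (musavid → demusavidak, kibrim → dekibrimak) add de- … -ak around the stem.
So garsid → degarsidak.

degarsidak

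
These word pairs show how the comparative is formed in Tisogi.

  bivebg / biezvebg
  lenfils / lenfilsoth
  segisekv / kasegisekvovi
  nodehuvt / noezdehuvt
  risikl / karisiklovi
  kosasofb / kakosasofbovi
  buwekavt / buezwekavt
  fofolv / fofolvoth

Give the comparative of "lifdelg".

lifdelgoth

segisekv and fofolv both end in -v yet inflect differently (kasegisekvovi, fofolvoth), so the final letter is not what conditions the rule; the second-to-last letter is.
"lifdelg" has second-to-last letter 'l'. The stems whose second-to-last letter is 'l' (lenfils → lenfilsoth, fofolv → fofolvoth) add -oth.
The other patterns: stems whose second-to-last letter is 'f' or 'k' add ka- … -ovi around the stem; stems whose second-to-last letter is 'b' or 'v' insert -ez- after the first vowel.
So lifdelg → lifdelgoth.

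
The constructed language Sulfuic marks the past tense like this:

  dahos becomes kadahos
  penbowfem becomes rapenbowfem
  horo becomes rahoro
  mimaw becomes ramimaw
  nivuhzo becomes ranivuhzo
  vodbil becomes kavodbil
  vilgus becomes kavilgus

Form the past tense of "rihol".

"rihol" ends in -l. The one such stem in the data (vodbil → kavodbil) adds the prefix ka-, so the same rule applies.
So rihol → karihol.

karihol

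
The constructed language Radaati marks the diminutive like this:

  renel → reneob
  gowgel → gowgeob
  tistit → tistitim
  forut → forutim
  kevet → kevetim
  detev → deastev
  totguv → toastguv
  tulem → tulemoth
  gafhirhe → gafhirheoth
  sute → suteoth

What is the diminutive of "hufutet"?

renel and kevet both have last vowel 'e' yet inflect differently (reneob, kevetim), so the last vowel is not what conditions the rule; the final letter is.
"hufutet" ends in -t. The stems ending in -t (tistit → tistitim, forut → forutim, kevet → kevetim) add -im.
The other patterns: stems ending in -l drop the final letter and add -ob; stems ending in -v insert -as- after the first vowel; stems ending in -e or -m add -oth.
So hufutet → hufutetim.

hufutetim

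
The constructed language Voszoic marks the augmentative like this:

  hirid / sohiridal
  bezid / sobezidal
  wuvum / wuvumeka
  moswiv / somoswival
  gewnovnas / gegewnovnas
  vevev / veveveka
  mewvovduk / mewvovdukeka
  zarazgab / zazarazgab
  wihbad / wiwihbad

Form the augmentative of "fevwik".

sofevwikal

"fevwik" has last vowel 'i'. The stems whose last vowel is 'i' (moswiv → somoswival, hirid → sohiridal, bezid → sobezidal) add so- … -al around the stem.
The other patterns: stems whose last vowel is 'a' repeat the first consonant+vowel as a prefix; stems whose last vowel is 'e' or 'u' add -eka.
So fevwik → sofevwikal.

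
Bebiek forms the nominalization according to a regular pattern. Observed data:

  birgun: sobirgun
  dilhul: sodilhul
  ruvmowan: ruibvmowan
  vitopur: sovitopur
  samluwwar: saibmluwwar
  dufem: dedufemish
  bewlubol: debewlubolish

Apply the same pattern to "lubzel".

delubzelish

"lubzel" has last vowel 'e'. The one such stem in the data (dufem → dedufemish) adds de- … -ish around the stem, so the same rule applies.
So lubzel → delubzelish.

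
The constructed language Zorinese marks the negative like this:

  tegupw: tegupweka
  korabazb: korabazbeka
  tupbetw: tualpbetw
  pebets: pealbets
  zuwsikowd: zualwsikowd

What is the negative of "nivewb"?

"nivewb" has second-to-last letter 'w'. The one such stem in the data (zuwsikowd → zualwsikowd) inserts -al- after the first vowel (as do tupbetw, pebets), so the same rule applies.
The other pattern: stems whose second-to-last letter is 'p' or 'z' add -eka.
So nivewb → nialvewb.

nialvewb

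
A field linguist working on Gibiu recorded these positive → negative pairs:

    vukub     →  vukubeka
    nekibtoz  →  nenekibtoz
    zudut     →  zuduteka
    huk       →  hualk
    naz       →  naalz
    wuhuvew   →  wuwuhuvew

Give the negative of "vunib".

vunibeka

"vunib" has 2 vowels. The stems with 2 vowels (zudut → zuduteka, vukub → vukubeka) add -eka.
The other patterns: stems with 1 vowel insert -al- after the first vowel; stems with 3 vowels repeat the first consonant+vowel as a prefix.
So vunib → vunibeka.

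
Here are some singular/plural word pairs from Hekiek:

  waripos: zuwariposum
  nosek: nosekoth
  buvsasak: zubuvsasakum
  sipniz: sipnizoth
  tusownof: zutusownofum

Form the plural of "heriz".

herizoth

"heriz" has 2 vowels. The stems with 2 vowels (sipniz → sipnizoth, nosek → nosekoth) add -oth.
The other pattern: stems with 3 vowels add zu- … -um around the stem.
So heriz → herizoth.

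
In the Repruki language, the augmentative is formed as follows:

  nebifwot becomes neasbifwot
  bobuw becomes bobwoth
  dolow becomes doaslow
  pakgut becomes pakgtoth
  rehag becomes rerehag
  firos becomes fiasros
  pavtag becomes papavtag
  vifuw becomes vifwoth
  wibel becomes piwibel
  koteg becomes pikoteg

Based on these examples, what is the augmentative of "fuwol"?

fuaswol

"fuwol" has last vowel 'o'. The stems whose last vowel is 'o' (dolow → doaslow, firos → fiasros, nebifwot → neasbifwot) insert -as- after the first vowel.
So fuwol → fuaswol.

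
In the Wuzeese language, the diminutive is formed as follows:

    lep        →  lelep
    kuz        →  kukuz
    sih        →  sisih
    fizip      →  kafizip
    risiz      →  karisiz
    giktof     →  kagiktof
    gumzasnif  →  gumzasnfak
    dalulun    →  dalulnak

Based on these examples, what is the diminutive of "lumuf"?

lep and fizip both end in -p yet inflect differently (lelep, kafizip), so the final letter is not what conditions the rule; the number of vowels is.
"lumuf" has 2 vowels. The stems with 2 vowels (fizip → kafizip, risiz → karisiz, giktof → kagiktof) add the prefix ka-.
The other patterns: stems with 1 vowel repeat the first consonant+vowel as a prefix; stems with 3 vowels delete the last vowel and add -ak.
So lumuf → kalumuf.

kalumuf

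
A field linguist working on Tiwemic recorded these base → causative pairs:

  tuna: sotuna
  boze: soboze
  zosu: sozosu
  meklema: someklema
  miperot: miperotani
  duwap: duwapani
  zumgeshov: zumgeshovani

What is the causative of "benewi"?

sobenewi

"benewi" ends in a vowel. The stems ending in a vowel (tuna → sotuna, boze → soboze, zosu → sozosu) add the prefix so-.
So benewi → sobenewi.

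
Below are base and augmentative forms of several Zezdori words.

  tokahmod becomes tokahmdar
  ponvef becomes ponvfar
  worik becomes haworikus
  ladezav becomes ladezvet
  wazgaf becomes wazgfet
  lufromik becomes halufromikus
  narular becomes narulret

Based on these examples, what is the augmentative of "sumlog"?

"sumlog" has last vowel 'o'. The one such stem in the data (tokahmod → tokahmdar) deletes the last vowel and adds -ar (as does ponvef), so the same rule applies.
So sumlog → sumlgar.

sumlgar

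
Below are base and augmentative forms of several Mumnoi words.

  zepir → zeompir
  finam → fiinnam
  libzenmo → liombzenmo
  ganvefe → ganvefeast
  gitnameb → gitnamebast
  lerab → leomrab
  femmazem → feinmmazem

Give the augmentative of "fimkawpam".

gitnameb and lerab both end in -b yet inflect differently (gitnamebast, leomrab), so the final letter is not what conditions the rule; the first letter is.
"fimkawpam" begins with f-. The stems beginning with f- (finam → fiinnam, femmazem → feinmmazem) insert -in- after the first vowel.
So fimkawpam → fiinmkawpam.

fiinmkawpam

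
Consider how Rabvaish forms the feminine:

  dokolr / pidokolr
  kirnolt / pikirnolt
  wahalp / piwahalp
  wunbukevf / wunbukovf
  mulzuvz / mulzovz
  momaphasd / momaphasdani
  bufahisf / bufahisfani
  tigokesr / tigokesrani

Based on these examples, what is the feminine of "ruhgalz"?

wunbukevf and bufahisf both end in -f yet inflect differently (wunbukovf, bufahisfani), so the final letter is not what conditions the rule; the second-to-last letter is.
"ruhgalz" has second-to-last letter 'l'. The stems whose second-to-last letter is 'l' (dokolr → pidokolr, kirnolt → pikirnolt, wahalp → piwahalp) add the prefix pi-.
The other patterns: stems whose second-to-last letter is 'v' change the last vowel to 'o'; stems whose second-to-last letter is 's' add -ani.
So ruhgalz → piruhgalz.

piruhgalz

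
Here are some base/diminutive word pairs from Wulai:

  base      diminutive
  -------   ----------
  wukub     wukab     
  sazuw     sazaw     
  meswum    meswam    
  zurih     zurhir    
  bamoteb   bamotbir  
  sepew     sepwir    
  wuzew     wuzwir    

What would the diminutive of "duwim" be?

wukub and bamoteb both end in -b yet inflect differently (wukab, bamotbir), so the final letter is not what conditions the rule; the last vowel is.
"duwim" has last vowel 'i'. The one such stem in the data (zurih → zurhir) deletes the last vowel and adds -ir (as do bamoteb, sepew), so the same rule applies.
So duwim → duwmir.

duwmir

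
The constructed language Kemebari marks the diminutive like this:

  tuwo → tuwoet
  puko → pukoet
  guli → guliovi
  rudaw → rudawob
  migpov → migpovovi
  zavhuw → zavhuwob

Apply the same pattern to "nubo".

nuboet

tuwo and migpov both have last vowel 'o' yet inflect differently (tuwoet, migpovovi), so the last vowel is not what conditions the rule; the final letter is.
"nubo" ends in -o. The stems ending in -o (tuwo → tuwoet, puko → pukoet) add -et.
The other patterns: stems ending in -w add -ob; stems ending in -i or -v add -ovi.
So nubo → nuboet.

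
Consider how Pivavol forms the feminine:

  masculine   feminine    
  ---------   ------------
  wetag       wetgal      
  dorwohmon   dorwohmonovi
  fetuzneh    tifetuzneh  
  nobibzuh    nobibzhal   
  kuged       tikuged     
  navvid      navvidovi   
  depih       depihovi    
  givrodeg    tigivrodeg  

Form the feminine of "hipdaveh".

"hipdaveh" has last vowel 'e'. The stems whose last vowel is 'e' (givrodeg → tigivrodeg, fetuzneh → tifetuzneh, kuged → tikuged) add the prefix ti-.
The other patterns: stems whose last vowel is 'a' or 'u' delete the last vowel and add -al; stems whose last vowel is 'i' or 'o' add -ovi.
So hipdaveh → tihipdaveh.

tihipdaveh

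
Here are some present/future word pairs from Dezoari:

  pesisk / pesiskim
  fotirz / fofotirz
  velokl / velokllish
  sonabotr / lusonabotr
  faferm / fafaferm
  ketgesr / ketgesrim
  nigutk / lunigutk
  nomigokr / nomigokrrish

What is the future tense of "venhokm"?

ketgesr and nomigokr both end in -r yet inflect differently (ketgesrim, nomigokrrish), so the final letter is not what conditions the rule; the second-to-last letter is.
"venhokm" has second-to-last letter 'k'. The stems whose second-to-last letter is 'k' (velokl → velokllish, nomigokr → nomigokrrish) double the final consonant and add -ish.
The other patterns: stems whose second-to-last letter is 's' add -im; stems whose second-to-last letter is 'r' repeat the first consonant+vowel as a prefix; stems whose second-to-last letter is 't' add the prefix lu-.
So venhokm → venhokmmish.

venhokmmish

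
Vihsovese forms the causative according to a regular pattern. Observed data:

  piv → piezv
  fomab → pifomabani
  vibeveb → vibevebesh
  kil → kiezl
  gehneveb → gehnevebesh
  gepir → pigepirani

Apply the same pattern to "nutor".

fomab and gehneveb both end in -b yet inflect differently (pifomabani, gehnevebesh), so the final letter is not what conditions the rule; the number of vowels is.
"nutor" has 2 vowels. The stems with 2 vowels (fomab → pifomabani, gepir → pigepirani) add pi- … -ani around the stem.
The other patterns: stems with 1 vowel insert -ez- after the first vowel; stems with 3 vowels add -esh.
So nutor → pinutorani.

pinutorani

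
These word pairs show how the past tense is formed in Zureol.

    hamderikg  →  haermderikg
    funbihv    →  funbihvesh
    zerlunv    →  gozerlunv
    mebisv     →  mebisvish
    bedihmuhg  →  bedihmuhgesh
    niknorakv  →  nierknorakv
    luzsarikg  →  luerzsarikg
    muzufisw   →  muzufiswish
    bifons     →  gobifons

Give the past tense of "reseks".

reerseks

niknorakv and zerlunv both end in -v yet inflect differently (nierknorakv, gozerlunv), so the final letter is not what conditions the rule; the second-to-last letter is.
"reseks" has second-to-last letter 'k'. The stems whose second-to-last letter is 'k' (niknorakv → nierknorakv, luzsarikg → luerzsarikg, hamderikg → haermderikg) insert -er- after the first vowel.
The other patterns: stems whose second-to-last letter is 'n' add the prefix go-; stems whose second-to-last letter is 'h' add -esh; stems whose second-to-last letter is 's' add -ish.
So reseks → reerseks.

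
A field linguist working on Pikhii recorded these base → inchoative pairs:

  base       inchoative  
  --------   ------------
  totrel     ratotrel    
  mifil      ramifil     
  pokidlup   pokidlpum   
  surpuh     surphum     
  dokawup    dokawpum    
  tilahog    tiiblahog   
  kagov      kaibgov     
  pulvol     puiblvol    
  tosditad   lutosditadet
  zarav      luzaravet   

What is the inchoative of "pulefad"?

totrel and pulvol both end in -l yet inflect differently (ratotrel, puiblvol), so the final letter is not what conditions the rule; the last vowel is.
"pulefad" has last vowel 'a'. The stems whose last vowel is 'a' (tosditad → lutosditadet, zarav → luzaravet) add lu- … -et around the stem.
The other patterns: stems whose last vowel is 'e' or 'i' add the prefix ra-; stems whose last vowel is 'u' delete the last vowel and add -um; stems whose last vowel is 'o' insert -ib- after the first vowel.
So pulefad → lupulefadet.

lupulefadet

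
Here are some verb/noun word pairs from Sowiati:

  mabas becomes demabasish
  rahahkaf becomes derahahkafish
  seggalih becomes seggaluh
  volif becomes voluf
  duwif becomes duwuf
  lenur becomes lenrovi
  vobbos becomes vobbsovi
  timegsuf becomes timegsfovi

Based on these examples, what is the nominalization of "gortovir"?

"gortovir" has last vowel 'i'. The stems whose last vowel is 'i' (seggalih → seggaluh, volif → voluf, duwif → duwuf) change the last vowel to 'u'.
So gortovir → gortovur.

gortovur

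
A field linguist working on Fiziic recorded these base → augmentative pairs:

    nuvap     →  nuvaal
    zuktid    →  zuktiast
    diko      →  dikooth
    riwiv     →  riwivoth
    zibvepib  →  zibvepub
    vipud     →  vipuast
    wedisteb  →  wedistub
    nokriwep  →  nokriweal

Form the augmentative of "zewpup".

"zewpup" ends in -p. The stems ending in -p (nuvap → nuvaal, nokriwep → nokriweal) drop the final letter and add -al.
The other patterns: stems ending in -b change the last vowel to 'u'; stems ending in -d drop the final letter and add -ast; stems ending in -o or -v add -oth.
So zewpup → zewpual.

zewpual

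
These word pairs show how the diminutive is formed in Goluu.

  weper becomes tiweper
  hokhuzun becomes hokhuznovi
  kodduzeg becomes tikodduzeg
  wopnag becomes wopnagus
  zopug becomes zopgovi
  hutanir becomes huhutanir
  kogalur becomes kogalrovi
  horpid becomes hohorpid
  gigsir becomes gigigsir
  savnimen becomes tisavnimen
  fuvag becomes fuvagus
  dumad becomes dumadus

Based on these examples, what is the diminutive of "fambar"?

fambarus

"fambar" has last vowel 'a'. The stems whose last vowel is 'a' (dumad → dumadus, wopnag → wopnagus, fuvag → fuvagus) add -us.
The other patterns: stems whose last vowel is 'u' delete the last vowel and add -ovi; stems whose last vowel is 'i' repeat the first consonant+vowel as a prefix; stems whose last vowel is 'e' add the prefix ti-.
So fambar → fambarus.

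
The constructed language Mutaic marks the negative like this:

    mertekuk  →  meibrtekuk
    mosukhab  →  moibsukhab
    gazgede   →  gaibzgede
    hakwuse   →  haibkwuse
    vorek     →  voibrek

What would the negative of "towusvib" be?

toibwusvib

Every pair shown (mertekuk → meibrtekuk, mosukhab → moibsukhab, gazgede → gaibzgede, …) follows the same rule: insert -ib- after the first vowel.
So towusvib → toibwusvib.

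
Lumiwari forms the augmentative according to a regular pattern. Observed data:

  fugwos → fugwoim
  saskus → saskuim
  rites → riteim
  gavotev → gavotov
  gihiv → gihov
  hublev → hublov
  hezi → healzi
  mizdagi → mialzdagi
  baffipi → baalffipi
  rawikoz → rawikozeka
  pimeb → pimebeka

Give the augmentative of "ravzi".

raalvzi

"ravzi" ends in -i. The stems ending in -i (hezi → healzi, mizdagi → mialzdagi, baffipi → baalffipi) insert -al- after the first vowel.
So ravzi → raalvzi.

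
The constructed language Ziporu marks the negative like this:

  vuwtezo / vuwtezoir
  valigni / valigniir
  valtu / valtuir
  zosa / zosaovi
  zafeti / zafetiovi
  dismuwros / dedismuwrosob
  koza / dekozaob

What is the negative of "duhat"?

valigni and zafeti both end in -i yet inflect differently (valigniir, zafetiovi), so the final letter is not what conditions the rule; the first letter is.
"duhat" begins with d-. The one such stem in the data (dismuwros → dedismuwrosob) adds de- … -ob around the stem, so the same rule applies.
The other patterns: stems beginning with v- add -ir; stems beginning with z- add -ovi.
So duhat → deduhatob.

deduhatob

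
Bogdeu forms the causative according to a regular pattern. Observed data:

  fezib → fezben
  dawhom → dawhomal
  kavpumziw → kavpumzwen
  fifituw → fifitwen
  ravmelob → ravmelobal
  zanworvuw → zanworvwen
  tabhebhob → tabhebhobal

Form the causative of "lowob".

tabhebhob and fezib both end in -b yet inflect differently (tabhebhobal, fezben), so the final letter is not what conditions the rule; the last vowel is.
"lowob" has last vowel 'o'. The stems whose last vowel is 'o' (tabhebhob → tabhebhobal, dawhom → dawhomal, ravmelob → ravmelobal) add -al.
So lowob → lowobal.

lowobal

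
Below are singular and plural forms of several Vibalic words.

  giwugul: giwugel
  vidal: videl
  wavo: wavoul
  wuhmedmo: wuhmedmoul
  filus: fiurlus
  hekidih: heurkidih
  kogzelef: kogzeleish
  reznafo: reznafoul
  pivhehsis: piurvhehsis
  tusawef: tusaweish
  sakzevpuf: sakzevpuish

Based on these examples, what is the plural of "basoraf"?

basoraish

"basoraf" ends in -f. The stems ending in -f (tusawef → tusaweish, sakzevpuf → sakzevpuish, kogzelef → kogzeleish) drop the final letter and add -ish.
The other patterns: stems ending in -l change the last vowel to 'e'; stems ending in -o add -ul; stems ending in -h or -s insert -ur- after the first vowel.
So basoraf → basoraish.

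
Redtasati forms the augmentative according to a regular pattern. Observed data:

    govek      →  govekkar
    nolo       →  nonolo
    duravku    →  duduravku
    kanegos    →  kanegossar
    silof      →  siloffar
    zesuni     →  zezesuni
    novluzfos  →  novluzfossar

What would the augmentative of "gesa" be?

gegesa

"gesa" ends in a vowel. The stems ending in a vowel (duravku → duduravku, nolo → nonolo, zesuni → zezesuni) repeat the first consonant+vowel as a prefix.
So gesa → gegesa.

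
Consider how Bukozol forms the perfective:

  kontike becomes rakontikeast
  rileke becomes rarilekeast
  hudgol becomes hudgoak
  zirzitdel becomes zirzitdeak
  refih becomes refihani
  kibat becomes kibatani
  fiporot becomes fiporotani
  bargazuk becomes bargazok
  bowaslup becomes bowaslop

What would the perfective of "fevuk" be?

fevok

"fevuk" ends in -k. The one such stem in the data (bargazuk → bargazok) changes the last vowel to 'o' (as does bowaslup), so the same rule applies.
So fevuk → fevok.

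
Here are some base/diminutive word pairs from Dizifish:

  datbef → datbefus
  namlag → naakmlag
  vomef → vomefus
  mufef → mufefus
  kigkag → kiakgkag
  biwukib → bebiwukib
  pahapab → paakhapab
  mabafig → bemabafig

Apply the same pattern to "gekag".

geakkag

"gekag" has last vowel 'a'. The stems whose last vowel is 'a' (kigkag → kiakgkag, namlag → naakmlag, pahapab → paakhapab) insert -ak- after the first vowel.
The other patterns: stems whose last vowel is 'e' add -us; stems whose last vowel is 'i' add the prefix be-.
So gekag → geakkag.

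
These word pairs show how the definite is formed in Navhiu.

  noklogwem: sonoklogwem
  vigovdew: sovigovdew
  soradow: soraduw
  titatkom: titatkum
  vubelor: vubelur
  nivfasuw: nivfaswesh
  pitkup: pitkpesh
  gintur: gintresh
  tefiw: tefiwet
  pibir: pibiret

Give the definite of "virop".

virup

vigovdew and soradow both end in -w yet inflect differently (sovigovdew, soraduw), so the final letter is not what conditions the rule; the last vowel is.
"virop" has last vowel 'o'. The stems whose last vowel is 'o' (soradow → soraduw, titatkom → titatkum, vubelor → vubelur) change the last vowel to 'u'.
So virop → virup.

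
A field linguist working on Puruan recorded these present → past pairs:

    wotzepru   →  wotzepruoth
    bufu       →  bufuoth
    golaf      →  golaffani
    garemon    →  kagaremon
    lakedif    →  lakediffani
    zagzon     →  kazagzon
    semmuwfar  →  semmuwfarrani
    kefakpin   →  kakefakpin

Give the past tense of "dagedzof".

dagedzoffani

kefakpin and lakedif both have last vowel 'i' yet inflect differently (kakefakpin, lakediffani), so the last vowel is not what conditions the rule; the final letter is.
"dagedzof" ends in -f. The stems ending in -f (golaf → golaffani, lakedif → lakediffani) double the final consonant and add -ani.
The other patterns: stems ending in -n add the prefix ka-; stems ending in -u add -oth.
So dagedzof → dagedzoffani.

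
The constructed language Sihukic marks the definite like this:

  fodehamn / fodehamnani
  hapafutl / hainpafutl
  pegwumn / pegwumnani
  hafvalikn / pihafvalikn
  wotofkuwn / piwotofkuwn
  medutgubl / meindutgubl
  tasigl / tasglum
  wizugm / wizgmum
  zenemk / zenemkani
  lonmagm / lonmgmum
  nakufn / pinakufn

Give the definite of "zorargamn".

tasigl and medutgubl both end in -l yet inflect differently (tasglum, meindutgubl), so the final letter is not what conditions the rule; the second-to-last letter is.
"zorargamn" has second-to-last letter 'm'. The stems whose second-to-last letter is 'm' (pegwumn → pegwumnani, zenemk → zenemkani, fodehamn → fodehamnani) add -ani.
So zorargamn → zorargamnani.

zorargamnani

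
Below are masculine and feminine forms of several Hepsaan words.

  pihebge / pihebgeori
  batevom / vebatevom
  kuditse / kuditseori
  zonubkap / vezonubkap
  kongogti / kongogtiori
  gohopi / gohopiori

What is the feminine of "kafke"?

"kafke" ends in a vowel. The stems ending in a vowel (kuditse → kuditseori, pihebge → pihebgeori, gohopi → gohopiori) add -ori.
The other pattern: stems ending in a consonant add the prefix ve-.
So kafke → kafkeori.

kafkeori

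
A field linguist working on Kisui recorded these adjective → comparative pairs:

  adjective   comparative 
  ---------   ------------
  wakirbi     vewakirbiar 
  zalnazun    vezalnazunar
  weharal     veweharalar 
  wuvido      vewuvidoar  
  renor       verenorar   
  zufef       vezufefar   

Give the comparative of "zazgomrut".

Every pair shown (wakirbi → vewakirbiar, zalnazun → vezalnazunar, weharal → veweharalar, …) follows the same rule: add ve- … -ar around the stem.
So zazgomrut → vezazgomrutar.

vezazgomrutar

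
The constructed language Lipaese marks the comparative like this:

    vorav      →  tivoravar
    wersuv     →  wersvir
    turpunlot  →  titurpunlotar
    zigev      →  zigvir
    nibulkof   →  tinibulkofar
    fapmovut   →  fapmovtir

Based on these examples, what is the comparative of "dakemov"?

turpunlot and fapmovut both end in -t yet inflect differently (titurpunlotar, fapmovtir), so the final letter is not what conditions the rule; the last vowel is.
"dakemov" has last vowel 'o'. The stems whose last vowel is 'o' (nibulkof → tinibulkofar, turpunlot → titurpunlotar) add ti- … -ar around the stem.
The other pattern: stems whose last vowel is 'e' or 'u' delete the last vowel and add -ir.
So dakemov → tidakemovar.

tidakemovar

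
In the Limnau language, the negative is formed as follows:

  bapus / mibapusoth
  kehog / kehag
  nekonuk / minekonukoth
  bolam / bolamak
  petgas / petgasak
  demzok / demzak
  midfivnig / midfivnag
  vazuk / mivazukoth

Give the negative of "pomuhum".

mipomuhumoth

petgas and bapus both end in -s yet inflect differently (petgasak, mibapusoth), so the final letter is not what conditions the rule; the last vowel is.
"pomuhum" has last vowel 'u'. The stems whose last vowel is 'u' (vazuk → mivazukoth, nekonuk → minekonukoth, bapus → mibapusoth) add mi- … -oth around the stem.
The other patterns: stems whose last vowel is 'a' add -ak; stems whose last vowel is 'i' or 'o' change the last vowel to 'a'.
So pomuhum → mipomuhumoth.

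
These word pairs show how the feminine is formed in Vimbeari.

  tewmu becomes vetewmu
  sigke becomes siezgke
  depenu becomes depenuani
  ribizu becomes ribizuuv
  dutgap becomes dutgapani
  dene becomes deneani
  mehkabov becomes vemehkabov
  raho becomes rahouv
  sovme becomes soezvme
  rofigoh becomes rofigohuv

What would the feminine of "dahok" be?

dahokani

ribizu and depenu both end in -u yet inflect differently (ribizuuv, depenuani), so the final letter is not what conditions the rule; the first letter is.
"dahok" begins with d-. The stems beginning with d- (depenu → depenuani, dene → deneani, dutgap → dutgapani) add -ani.
So dahok → dahokani.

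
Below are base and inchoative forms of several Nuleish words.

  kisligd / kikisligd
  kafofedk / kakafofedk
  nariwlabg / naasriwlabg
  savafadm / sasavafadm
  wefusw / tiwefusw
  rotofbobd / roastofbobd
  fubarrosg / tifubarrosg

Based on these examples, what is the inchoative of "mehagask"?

nariwlabg and fubarrosg both end in -g yet inflect differently (naasriwlabg, tifubarrosg), so the final letter is not what conditions the rule; the second-to-last letter is.
"mehagask" has second-to-last letter 's'. The stems whose second-to-last letter is 's' (wefusw → tiwefusw, fubarrosg → tifubarrosg) add the prefix ti-.
The other patterns: stems whose second-to-last letter is 'b' insert -as- after the first vowel; stems whose second-to-last letter is 'd' or 'g' repeat the first consonant+vowel as a prefix.
So mehagask → timehagask.

timehagask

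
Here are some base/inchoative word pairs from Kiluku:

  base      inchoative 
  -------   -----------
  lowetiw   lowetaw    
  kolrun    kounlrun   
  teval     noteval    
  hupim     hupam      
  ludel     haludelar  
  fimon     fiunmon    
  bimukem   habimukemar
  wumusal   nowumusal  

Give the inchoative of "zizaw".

"zizaw" has last vowel 'a'. The stems whose last vowel is 'a' (wumusal → nowumusal, teval → noteval) add the prefix no-.
The other patterns: stems whose last vowel is 'e' add ha- … -ar around the stem; stems whose last vowel is 'i' change the last vowel to 'a'; stems whose last vowel is 'o' or 'u' insert -un- after the first vowel.
So zizaw → nozizaw.

nozizaw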